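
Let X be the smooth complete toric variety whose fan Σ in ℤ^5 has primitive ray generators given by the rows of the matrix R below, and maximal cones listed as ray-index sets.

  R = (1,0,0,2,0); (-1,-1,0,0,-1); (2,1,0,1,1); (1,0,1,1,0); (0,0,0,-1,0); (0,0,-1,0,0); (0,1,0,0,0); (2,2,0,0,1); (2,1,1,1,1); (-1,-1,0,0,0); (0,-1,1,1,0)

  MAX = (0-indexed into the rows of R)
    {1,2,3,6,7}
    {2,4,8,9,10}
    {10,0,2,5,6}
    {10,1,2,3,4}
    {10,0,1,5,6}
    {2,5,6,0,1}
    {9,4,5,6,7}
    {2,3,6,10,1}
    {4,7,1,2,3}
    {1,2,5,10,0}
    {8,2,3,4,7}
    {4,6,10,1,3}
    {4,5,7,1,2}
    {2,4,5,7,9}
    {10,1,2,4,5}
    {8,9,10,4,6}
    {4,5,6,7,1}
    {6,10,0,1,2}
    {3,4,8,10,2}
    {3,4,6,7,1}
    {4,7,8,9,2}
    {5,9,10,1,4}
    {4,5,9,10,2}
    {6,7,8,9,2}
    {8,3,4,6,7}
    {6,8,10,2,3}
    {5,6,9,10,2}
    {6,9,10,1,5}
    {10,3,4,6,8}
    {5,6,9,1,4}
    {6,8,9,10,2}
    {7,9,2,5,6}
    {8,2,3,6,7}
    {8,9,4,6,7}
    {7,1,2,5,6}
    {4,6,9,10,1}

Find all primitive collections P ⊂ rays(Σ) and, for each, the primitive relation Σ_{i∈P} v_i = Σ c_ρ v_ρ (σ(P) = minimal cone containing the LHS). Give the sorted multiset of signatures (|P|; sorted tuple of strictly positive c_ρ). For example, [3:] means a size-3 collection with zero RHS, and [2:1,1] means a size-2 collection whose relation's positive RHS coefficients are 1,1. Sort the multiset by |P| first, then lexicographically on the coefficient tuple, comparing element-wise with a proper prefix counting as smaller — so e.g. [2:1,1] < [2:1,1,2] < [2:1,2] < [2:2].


Primitive collections (15):

  • {1,8}:  v_{1} + v_{8} = v_{3} — sig = [2:1]
  • {3,9}:  v_{3} + v_{9} = v_{10} — sig = [2:1]
  • {5,8}:  v_{5} + v_{8} = v_{2} — sig = [2:1]
  • {7,10}:  v_{7} + v_{10} = v_{8} — sig = [2:1]
  • {0,4}:  v_{0} + v_{4} = v_{1} + v_{2} — sig = [2:1,1]
  • {3,5}:  v_{3} + v_{5} = v_{1} + v_{2} — sig = [2:1,1]
  • {0,8}:  v_{0} + v_{8} = v_{1} + 2·v_{2} + v_{6} + v_{10} — sig = [2:1,1,1,2]
  • {0,7}:  v_{0} + v_{7} = v_{1} + 2·v_{2} + v_{6} — sig = [2:1,1,2]
  • {0,3}:  v_{0} + v_{3} = 2·v_{1} + 2·v_{2} + v_{6} + v_{10} — sig = [2:1,1,2,2]
  • {0,9}:  v_{0} + v_{9} = 2·v_{5} + v_{6} + 2·v_{10} — sig = [2:1,2,2]
  • {1,7,9}:  v_{1} + v_{7} + v_{9} = 0 — sig = [3:]
  • {2,4,6}:  v_{2} + v_{4} + v_{6} = v_{7} — sig = [3:1]
  • {1,2,9}:  v_{1} + v_{2} + v_{9} = v_{5} + v_{10} — sig = [3:1,1]
  • {4,5,6,10}:  v_{4} + v_{5} + v_{6} + v_{10} = 0 — sig = [4:]
  • {1,2,5,6,10}:  v_{1} + v_{2} + v_{5} + v_{6} + v_{10} = v_{0} — sig = [5:1]

Hence PRS(X_Σ) =
    [2:1]
    [2:1]
    [2:1]
    [2:1]
    [2:1,1]
    [2:1,1]
    [2:1,1,1,2]
    [2:1,1,2]
    [2:1,1,2,2]
    [2:1,2,2]
    [3:]
    [3:1]
    [3:1,1]
    [4:]
    [5:1]


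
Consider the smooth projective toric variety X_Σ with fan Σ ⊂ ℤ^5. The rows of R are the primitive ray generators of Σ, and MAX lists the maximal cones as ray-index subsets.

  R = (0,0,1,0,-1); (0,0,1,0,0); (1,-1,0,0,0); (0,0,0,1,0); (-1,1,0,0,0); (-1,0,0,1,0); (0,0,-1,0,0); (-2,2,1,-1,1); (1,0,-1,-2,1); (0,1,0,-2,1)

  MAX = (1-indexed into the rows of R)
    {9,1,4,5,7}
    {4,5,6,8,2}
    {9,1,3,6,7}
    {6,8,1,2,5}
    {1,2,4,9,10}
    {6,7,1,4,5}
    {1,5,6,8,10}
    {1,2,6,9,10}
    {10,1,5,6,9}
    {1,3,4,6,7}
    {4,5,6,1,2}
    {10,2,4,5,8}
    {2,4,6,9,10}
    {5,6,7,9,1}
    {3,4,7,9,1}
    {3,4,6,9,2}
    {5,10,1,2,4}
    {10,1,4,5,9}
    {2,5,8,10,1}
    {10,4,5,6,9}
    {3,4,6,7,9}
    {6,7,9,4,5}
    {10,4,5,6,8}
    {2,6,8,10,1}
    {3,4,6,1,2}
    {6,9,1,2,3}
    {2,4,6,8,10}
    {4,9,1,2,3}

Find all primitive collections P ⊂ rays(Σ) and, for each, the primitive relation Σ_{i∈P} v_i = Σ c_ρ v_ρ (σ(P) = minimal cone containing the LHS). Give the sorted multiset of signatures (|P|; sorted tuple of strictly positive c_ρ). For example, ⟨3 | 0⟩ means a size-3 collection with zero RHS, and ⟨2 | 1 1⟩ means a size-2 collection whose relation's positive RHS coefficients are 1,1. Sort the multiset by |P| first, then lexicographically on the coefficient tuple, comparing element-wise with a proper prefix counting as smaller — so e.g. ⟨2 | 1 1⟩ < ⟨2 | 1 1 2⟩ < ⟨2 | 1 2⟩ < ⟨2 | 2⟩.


|primitive collections| = 12. Relations:

  • {2,7}:  v_{2} + v_{7} = 0  so sig = ⟨2 | 0⟩
  • {3,5}:  v_{3} + v_{5} = 0  so sig = ⟨2 | 0⟩
  • {3,10}:  v_{3} + v_{10} = v_{2} + v_{9}  so sig = ⟨2 | 1 1⟩
  • {7,10}:  v_{7} + v_{10} = v_{5} + v_{9}  so sig = ⟨2 | 1 1⟩
  • {3,8}:  v_{3} + v_{8} = v_{2} + v_{6} + v_{10}  so sig = ⟨2 | 1 1 1⟩
  • {7,8}:  v_{7} + v_{8} = v_{5} + v_{6} + v_{10}  so sig = ⟨2 | 1 1 1⟩
  • {8,9}:  v_{8} + v_{9} = v_{6} + 2·v_{10}  so sig = ⟨2 | 1 2⟩
  • {2,5,9}:  v_{2} + v_{5} + v_{9} = v_{10}  so sig = ⟨3 | 1⟩
  • {1,4,8}:  v_{1} + v_{4} + v_{8} = 2·v_{2} + 2·v_{5}  so sig = ⟨3 | 2 2⟩
  • {1,4,6,9}:  v_{1} + v_{4} + v_{6} + v_{9} = 0  so sig = ⟨4 | 0⟩
  • {2,5,6,10}:  v_{2} + v_{5} + v_{6} + v_{10} = v_{8}  so sig = ⟨4 | 1⟩
  • {1,4,6,10}:  v_{1} + v_{4} + v_{6} + v_{10} = v_{2} + v_{5}  so sig = ⟨4 | 1 1⟩

Signatures (|P|; sorted positive RHS coefficients), sorted:
[⟨2 | 0⟩, ⟨2 | 0⟩, ⟨2 | 1 1⟩, ⟨2 | 1 1⟩, ⟨2 | 1 1 1⟩, ⟨2 | 1 1 1⟩, ⟨2 | 1 2⟩, ⟨3 | 1⟩, ⟨3 | 2 2⟩, ⟨4 | 0⟩, ⟨4 | 1⟩, ⟨4 | 1 1⟩]


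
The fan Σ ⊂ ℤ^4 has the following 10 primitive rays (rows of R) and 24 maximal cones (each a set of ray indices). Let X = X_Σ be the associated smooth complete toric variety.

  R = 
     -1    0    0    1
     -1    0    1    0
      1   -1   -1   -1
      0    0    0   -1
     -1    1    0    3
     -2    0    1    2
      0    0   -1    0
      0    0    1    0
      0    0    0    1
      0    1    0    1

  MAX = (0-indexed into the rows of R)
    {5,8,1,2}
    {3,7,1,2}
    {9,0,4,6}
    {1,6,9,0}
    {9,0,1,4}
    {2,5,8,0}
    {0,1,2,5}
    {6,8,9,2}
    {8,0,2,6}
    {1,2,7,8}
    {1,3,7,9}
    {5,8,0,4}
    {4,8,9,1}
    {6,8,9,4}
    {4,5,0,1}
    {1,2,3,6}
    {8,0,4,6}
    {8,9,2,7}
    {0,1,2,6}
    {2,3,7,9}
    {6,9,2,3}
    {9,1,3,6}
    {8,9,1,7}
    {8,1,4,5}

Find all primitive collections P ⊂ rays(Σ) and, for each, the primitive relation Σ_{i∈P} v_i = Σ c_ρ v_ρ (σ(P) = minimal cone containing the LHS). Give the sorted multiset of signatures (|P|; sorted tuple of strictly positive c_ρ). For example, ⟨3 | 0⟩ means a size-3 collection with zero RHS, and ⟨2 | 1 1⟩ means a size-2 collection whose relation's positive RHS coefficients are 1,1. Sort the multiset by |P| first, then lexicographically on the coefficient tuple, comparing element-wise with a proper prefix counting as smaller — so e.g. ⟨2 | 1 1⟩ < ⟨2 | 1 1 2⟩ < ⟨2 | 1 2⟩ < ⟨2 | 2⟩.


Σ has 17 primitive collections:

  {3,8}:  v_{3} + v_{8} = 0  ⟹  sig = ⟨2 | 0⟩
  {6,7}:  v_{6} + v_{7} = 0  ⟹  sig = ⟨2 | 0⟩
  {0,3}:  v_{0} + v_{3} = v_{1} + v_{6}  ⟹  sig = ⟨2 | 1 1⟩
  {0,7}:  v_{0} + v_{7} = v_{1} + v_{8}  ⟹  sig = ⟨2 | 1 1⟩
  {3,4}:  v_{3} + v_{4} = v_{0} + v_{9}  ⟹  sig = ⟨2 | 1 1⟩
  {3,5}:  v_{3} + v_{5} = v_{0} + v_{1}  ⟹  sig = ⟨2 | 1 1⟩
  {5,9}:  v_{5} + v_{9} = v_{1} + v_{4}  ⟹  sig = ⟨2 | 1 1⟩
  {4,7}:  v_{4} + v_{7} = v_{1} + 2·v_{8} + v_{9}  ⟹  sig = ⟨2 | 1 1 2⟩
  {2,4}:  v_{2} + v_{4} = v_{6} + 2·v_{8}  ⟹  sig = ⟨2 | 1 2⟩
  {5,6}:  v_{5} + v_{6} = 2·v_{0}  ⟹  sig = ⟨2 | 2⟩
  {5,7}:  v_{5} + v_{7} = 2·v_{1} + 2·v_{8}  ⟹  sig = ⟨2 | 2 2⟩
  {1,2,9}:  v_{1} + v_{2} + v_{9} = 0  ⟹  sig = ⟨3 | 0⟩
  {0,1,8}:  v_{0} + v_{1} + v_{8} = v_{5}  ⟹  sig = ⟨3 | 1⟩
  {0,8,9}:  v_{0} + v_{8} + v_{9} = v_{4}  ⟹  sig = ⟨3 | 1⟩
  {1,6,8}:  v_{1} + v_{6} + v_{8} = v_{0}  ⟹  sig = ⟨3 | 1⟩
  {0,2,9}:  v_{0} + v_{2} + v_{9} = v_{6} + v_{8}  ⟹  sig = ⟨3 | 1 1⟩
  {1,4,6}:  v_{1} + v_{4} + v_{6} = 2·v_{0} + v_{9}  ⟹  sig = ⟨3 | 1 2⟩

so the primitive-relation signature multiset is
{ ⟨2 | 0⟩ ×2,  ⟨2 | 1 1⟩ ×5,  ⟨2 | 1 1 2⟩,  ⟨2 | 1 2⟩,  ⟨2 | 2⟩,  ⟨2 | 2 2⟩,  ⟨3 | 0⟩,  ⟨3 | 1⟩ ×3,  ⟨3 | 1 1⟩,  ⟨3 | 1 2⟩ }


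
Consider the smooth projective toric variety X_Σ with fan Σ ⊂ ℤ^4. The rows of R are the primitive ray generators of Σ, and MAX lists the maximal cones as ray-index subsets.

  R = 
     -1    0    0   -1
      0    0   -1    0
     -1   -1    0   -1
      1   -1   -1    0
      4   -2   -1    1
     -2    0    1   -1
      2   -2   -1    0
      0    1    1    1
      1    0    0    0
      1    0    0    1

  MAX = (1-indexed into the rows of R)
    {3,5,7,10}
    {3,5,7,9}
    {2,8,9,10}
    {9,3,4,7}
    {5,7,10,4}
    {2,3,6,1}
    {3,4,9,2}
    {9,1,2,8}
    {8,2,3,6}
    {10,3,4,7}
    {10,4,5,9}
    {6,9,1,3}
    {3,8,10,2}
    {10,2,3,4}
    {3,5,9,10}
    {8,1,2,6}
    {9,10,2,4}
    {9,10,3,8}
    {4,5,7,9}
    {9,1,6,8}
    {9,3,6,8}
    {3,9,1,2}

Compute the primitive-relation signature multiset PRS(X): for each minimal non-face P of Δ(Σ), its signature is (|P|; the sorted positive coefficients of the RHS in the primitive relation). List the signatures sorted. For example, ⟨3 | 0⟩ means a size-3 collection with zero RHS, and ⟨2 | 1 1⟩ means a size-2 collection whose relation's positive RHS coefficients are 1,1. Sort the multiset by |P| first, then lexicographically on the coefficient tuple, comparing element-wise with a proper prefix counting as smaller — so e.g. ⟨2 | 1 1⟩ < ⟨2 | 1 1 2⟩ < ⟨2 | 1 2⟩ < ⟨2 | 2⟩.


Primitive collections (20):

  • {1,10}:  v_{1} + v_{10} = 0  ⇒ sig = ⟨2 | 0⟩
  • {4,6}:  v_{4} + v_{6} = v_{3}  ⇒ sig = ⟨2 | 1⟩
  • {4,8}:  v_{4} + v_{8} = v_{10}  ⇒ sig = ⟨2 | 1⟩
  • {1,5}:  v_{1} + v_{5} = v_{7} + v_{9}  ⇒ sig = ⟨2 | 1 1⟩
  • {6,10}:  v_{6} + v_{10} = v_{3} + v_{8}  ⇒ sig = ⟨2 | 1 1⟩
  • {1,4}:  v_{1} + v_{4} = v_{2} + v_{3} + v_{9}  ⇒ sig = ⟨2 | 1 1 1⟩
  • {1,7}:  v_{1} + v_{7} = v_{3} + v_{4} + v_{9}  ⇒ sig = ⟨2 | 1 1 1⟩
  • {2,5}:  v_{2} + v_{5} = 2·v_{4} + v_{9} + v_{10}  ⇒ sig = ⟨2 | 1 1 2⟩
  • {6,7}:  v_{6} + v_{7} = 2·v_{3} + v_{9} + v_{10}  ⇒ sig = ⟨2 | 1 1 2⟩
  • {7,8}:  v_{7} + v_{8} = v_{3} + v_{9} + 2·v_{10}  ⇒ sig = ⟨2 | 1 1 2⟩
  • {5,8}:  v_{5} + v_{8} = v_{3} + 2·v_{9} + 3·v_{10}  ⇒ sig = ⟨2 | 1 2 3⟩
  • {2,7}:  v_{2} + v_{7} = 2·v_{4}  ⇒ sig = ⟨2 | 2⟩
  • {5,6}:  v_{5} + v_{6} = 2·v_{3} + 2·v_{9} + 2·v_{10}  ⇒ sig = ⟨2 | 2 2 2⟩
  • {1,3,8}:  v_{1} + v_{3} + v_{8} = v_{6}  ⇒ sig = ⟨3 | 1⟩
  • {2,6,9}:  v_{2} + v_{6} + v_{9} = v_{1}  ⇒ sig = ⟨3 | 1⟩
  • {7,9,10}:  v_{7} + v_{9} + v_{10} = v_{5}  ⇒ sig = ⟨3 | 1⟩
  • {3,4,5}:  v_{3} + v_{4} + v_{5} = 2·v_{7}  ⇒ sig = ⟨3 | 2⟩
  • {2,3,8,9}:  v_{2} + v_{3} + v_{8} + v_{9} = 0  ⇒ sig = ⟨4 | 0⟩
  • {2,3,9,10}:  v_{2} + v_{3} + v_{9} + v_{10} = v_{4}  ⇒ sig = ⟨4 | 1⟩
  • {3,4,9,10}:  v_{3} + v_{4} + v_{9} + v_{10} = v_{7}  ⇒ sig = ⟨4 | 1⟩

Sorted signature multiset PRS(X):
[⟨2 | 0⟩, ⟨2 | 1⟩, ⟨2 | 1⟩, ⟨2 | 1 1⟩, ⟨2 | 1 1⟩, ⟨2 | 1 1 1⟩, ⟨2 | 1 1 1⟩, ⟨2 | 1 1 2⟩, ⟨2 | 1 1 2⟩, ⟨2 | 1 1 2⟩, ⟨2 | 1 2 3⟩, ⟨2 | 2⟩, ⟨2 | 2 2 2⟩, ⟨3 | 1⟩, ⟨3 | 1⟩, ⟨3 | 1⟩, ⟨3 | 2⟩, ⟨4 | 0⟩, ⟨4 | 1⟩, ⟨4 | 1⟩]


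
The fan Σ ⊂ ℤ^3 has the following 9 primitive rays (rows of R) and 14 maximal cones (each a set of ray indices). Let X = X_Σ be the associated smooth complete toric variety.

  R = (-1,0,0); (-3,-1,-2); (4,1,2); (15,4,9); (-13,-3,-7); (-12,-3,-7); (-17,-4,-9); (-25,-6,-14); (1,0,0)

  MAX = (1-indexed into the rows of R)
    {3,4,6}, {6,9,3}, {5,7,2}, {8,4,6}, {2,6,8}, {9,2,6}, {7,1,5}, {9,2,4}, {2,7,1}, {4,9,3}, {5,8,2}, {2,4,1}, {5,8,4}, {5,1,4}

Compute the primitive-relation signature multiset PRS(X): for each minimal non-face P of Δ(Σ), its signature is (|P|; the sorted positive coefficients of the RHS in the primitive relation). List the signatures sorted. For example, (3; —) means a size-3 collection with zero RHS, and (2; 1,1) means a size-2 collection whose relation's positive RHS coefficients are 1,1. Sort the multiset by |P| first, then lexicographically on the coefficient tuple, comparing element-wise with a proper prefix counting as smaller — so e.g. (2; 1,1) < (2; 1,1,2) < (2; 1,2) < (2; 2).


Minimal non-faces — 20 found among 9 rays, 14 max cones:

  P={1,9}:  v_{1} + v_{9} = 0 ; sig = (2; —)
  P={1,6}:  v_{1} + v_{6} = v_{5} ; sig = (2; 1)
  P={2,3}:  v_{2} + v_{3} = v_{9} ; sig = (2; 1)
  P={3,7}:  v_{3} + v_{7} = v_{5} ; sig = (2; 1)
  P={5,6}:  v_{5} + v_{6} = v_{8} ; sig = (2; 1)
  P={5,9}:  v_{5} + v_{9} = v_{6} ; sig = (2; 1)
  P={1,3}:  v_{1} + v_{3} = v_{4} + v_{6} ; sig = (2; 1,1)
  P={7,9}:  v_{7} + v_{9} = v_{2} + v_{5} ; sig = (2; 1,1)
  P={3,5}:  v_{3} + v_{5} = v_{4} + 2·v_{6} ; sig = (2; 1,2)
  P={6,7}:  v_{6} + v_{7} = v_{2} + 2·v_{5} ; sig = (2; 1,2)
  P={3,8}:  v_{3} + v_{8} = v_{4} + 3·v_{6} ; sig = (2; 1,3)
  P={7,8}:  v_{7} + v_{8} = v_{2} + 3·v_{5} ; sig = (2; 1,3)
  P={1,8}:  v_{1} + v_{8} = 2·v_{5} ; sig = (2; 2)
  P={4,7}:  v_{4} + v_{7} = 2·v_{1} ; sig = (2; 2)
  P={8,9}:  v_{8} + v_{9} = 2·v_{6} ; sig = (2; 2)
  P={2,4,6}:  v_{2} + v_{4} + v_{6} = 0 ; sig = (3; —)
  P={1,2,5}:  v_{1} + v_{2} + v_{5} = v_{7} ; sig = (3; 1)
  P={2,4,5}:  v_{2} + v_{4} + v_{5} = v_{1} ; sig = (3; 1)
  P={2,4,8}:  v_{2} + v_{4} + v_{8} = v_{5} ; sig = (3; 1)
  P={4,6,9}:  v_{4} + v_{6} + v_{9} = v_{3} ; sig = (3; 1)

Sorted signature multiset PRS(X):
    |P|=2: 15 collections, coeffs (), (1), (1), (1), (1), (1), (1,1), (1,1), (1,2), (1,2), (1,3), (1,3), (2), (2), (2)
    |P|=3: 5 collections, coeffs (), (1), (1), (1), (1)


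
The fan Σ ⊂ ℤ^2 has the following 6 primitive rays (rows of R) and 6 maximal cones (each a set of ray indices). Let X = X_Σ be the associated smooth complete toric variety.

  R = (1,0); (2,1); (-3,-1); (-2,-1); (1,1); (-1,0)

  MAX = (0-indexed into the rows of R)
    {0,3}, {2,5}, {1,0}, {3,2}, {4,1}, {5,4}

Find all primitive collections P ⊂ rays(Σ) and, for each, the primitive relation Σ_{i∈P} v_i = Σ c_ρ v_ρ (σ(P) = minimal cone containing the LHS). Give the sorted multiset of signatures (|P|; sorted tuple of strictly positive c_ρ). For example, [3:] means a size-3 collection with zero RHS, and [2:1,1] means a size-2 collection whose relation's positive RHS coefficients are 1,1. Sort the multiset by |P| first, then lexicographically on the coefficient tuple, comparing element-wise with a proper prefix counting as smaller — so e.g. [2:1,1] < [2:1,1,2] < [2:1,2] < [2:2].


Minimal non-faces — 9 found among 6 rays, 6 max cones:

  • {0,5}:  v_{0} + v_{5} = 0  ⇒ sig = [2:]
  • {1,3}:  v_{1} + v_{3} = 0  ⇒ sig = [2:]
  • {0,2}:  v_{0} + v_{2} = v_{3}  ⇒ sig = [2:1]
  • {0,4}:  v_{0} + v_{4} = v_{1}  ⇒ sig = [2:1]
  • {1,2}:  v_{1} + v_{2} = v_{5}  ⇒ sig = [2:1]
  • {1,5}:  v_{1} + v_{5} = v_{4}  ⇒ sig = [2:1]
  • {3,4}:  v_{3} + v_{4} = v_{5}  ⇒ sig = [2:1]
  • {3,5}:  v_{3} + v_{5} = v_{2}  ⇒ sig = [2:1]
  • {2,4}:  v_{2} + v_{4} = 2·v_{5}  ⇒ sig = [2:2]

so the primitive-relation signature multiset is
[[2:], [2:], [2:1], [2:1], [2:1], [2:1], [2:1], [2:1], [2:2]]


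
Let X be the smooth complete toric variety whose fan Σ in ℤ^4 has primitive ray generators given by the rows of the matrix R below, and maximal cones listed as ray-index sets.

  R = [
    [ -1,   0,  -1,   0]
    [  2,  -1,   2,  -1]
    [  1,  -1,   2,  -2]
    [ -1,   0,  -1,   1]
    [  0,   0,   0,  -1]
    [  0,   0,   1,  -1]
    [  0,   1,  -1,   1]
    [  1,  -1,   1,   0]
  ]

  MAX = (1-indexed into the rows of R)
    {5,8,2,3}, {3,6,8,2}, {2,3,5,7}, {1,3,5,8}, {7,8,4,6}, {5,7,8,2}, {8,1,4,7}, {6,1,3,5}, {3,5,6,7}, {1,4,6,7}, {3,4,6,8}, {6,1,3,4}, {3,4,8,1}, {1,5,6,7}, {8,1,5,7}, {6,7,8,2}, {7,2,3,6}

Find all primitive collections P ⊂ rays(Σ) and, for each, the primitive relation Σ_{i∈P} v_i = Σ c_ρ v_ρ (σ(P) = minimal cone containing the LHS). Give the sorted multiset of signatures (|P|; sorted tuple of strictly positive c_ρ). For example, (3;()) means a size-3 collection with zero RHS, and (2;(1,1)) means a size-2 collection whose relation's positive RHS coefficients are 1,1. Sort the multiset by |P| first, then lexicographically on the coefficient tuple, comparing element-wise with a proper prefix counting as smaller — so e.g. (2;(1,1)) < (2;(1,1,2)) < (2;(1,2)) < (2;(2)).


Δ(Σ) — 8 vertices, 9 min non-faces:

  • {2,4}:  v_{2} + v_{4} = v_{8} — sig = (2;(1))
  • {4,5}:  v_{4} + v_{5} = v_{1} — sig = (2;(1))
  • {1,2}:  v_{1} + v_{2} = v_{5} + v_{8} — sig = (2;(1,1))
  • {3,4,7}:  v_{3} + v_{4} + v_{7} = 0 — sig = (3;())
  • {1,3,7}:  v_{1} + v_{3} + v_{7} = v_{5} — sig = (3;(1))
  • {3,7,8}:  v_{3} + v_{7} + v_{8} = v_{2} — sig = (3;(1))
  • {5,6,8}:  v_{5} + v_{6} + v_{8} = v_{3} — sig = (3;(1))
  • {1,6,8}:  v_{1} + v_{6} + v_{8} = v_{3} + v_{4} — sig = (3;(1,1))
  • {2,5,6}:  v_{2} + v_{5} + v_{6} = 2·v_{3} + v_{7} — sig = (3;(1,2))

Sorted signature multiset PRS(X):
{ (2;(1)) ×2,  (2;(1,1)),  (3;()),  (3;(1)) ×3,  (3;(1,1)),  (3;(1,2)) }


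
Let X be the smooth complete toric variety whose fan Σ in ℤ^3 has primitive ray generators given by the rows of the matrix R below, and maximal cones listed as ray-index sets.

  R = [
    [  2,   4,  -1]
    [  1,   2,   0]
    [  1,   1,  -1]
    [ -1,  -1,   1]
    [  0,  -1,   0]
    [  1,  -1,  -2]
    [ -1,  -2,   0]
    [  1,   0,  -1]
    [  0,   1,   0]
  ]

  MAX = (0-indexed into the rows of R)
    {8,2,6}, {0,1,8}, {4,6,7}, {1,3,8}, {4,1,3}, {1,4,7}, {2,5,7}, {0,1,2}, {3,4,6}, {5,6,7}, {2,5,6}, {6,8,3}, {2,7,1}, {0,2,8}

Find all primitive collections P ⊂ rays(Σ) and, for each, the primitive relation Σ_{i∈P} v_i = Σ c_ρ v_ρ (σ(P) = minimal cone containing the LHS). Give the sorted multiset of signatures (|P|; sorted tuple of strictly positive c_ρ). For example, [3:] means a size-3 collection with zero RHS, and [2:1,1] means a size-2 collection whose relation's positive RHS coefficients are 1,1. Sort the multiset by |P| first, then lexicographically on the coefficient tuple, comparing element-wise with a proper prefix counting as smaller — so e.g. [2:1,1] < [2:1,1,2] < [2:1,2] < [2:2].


Primitive collections (17):

  {1,6}:  v_{1} + v_{6} = 0 — sig = [2:]
  {2,3}:  v_{2} + v_{3} = 0 — sig = [2:]
  {4,8}:  v_{4} + v_{8} = 0 — sig = [2:]
  {2,4}:  v_{2} + v_{4} = v_{7} — sig = [2:1]
  {3,7}:  v_{3} + v_{7} = v_{4} — sig = [2:1]
  {7,8}:  v_{7} + v_{8} = v_{2} — sig = [2:1]
  {0,3}:  v_{0} + v_{3} = v_{1} + v_{8} — sig = [2:1,1]
  {0,4}:  v_{0} + v_{4} = v_{1} + v_{2} — sig = [2:1,1]
  {0,6}:  v_{0} + v_{6} = v_{2} + v_{8} — sig = [2:1,1]
  {1,5}:  v_{1} + v_{5} = v_{2} + v_{7} — sig = [2:1,1]
  {3,5}:  v_{3} + v_{5} = v_{6} + v_{7} — sig = [2:1,1]
  {0,7}:  v_{0} + v_{7} = v_{1} + 2·v_{2} — sig = [2:1,2]
  {4,5}:  v_{4} + v_{5} = v_{6} + 2·v_{7} — sig = [2:1,2]
  {5,8}:  v_{5} + v_{8} = 2·v_{2} + v_{6} — sig = [2:1,2]
  {0,5}:  v_{0} + v_{5} = 3·v_{2} — sig = [2:3]
  {1,2,8}:  v_{1} + v_{2} + v_{8} = v_{0} — sig = [3:1]
  {2,6,7}:  v_{2} + v_{6} + v_{7} = v_{5} — sig = [3:1]

Signatures (|P|; sorted positive RHS coefficients), sorted:
[[2:], [2:], [2:], [2:1], [2:1], [2:1], [2:1,1], [2:1,1], [2:1,1], [2:1,1], [2:1,1], [2:1,2], [2:1,2], [2:1,2], [2:3], [3:1], [3:1]]


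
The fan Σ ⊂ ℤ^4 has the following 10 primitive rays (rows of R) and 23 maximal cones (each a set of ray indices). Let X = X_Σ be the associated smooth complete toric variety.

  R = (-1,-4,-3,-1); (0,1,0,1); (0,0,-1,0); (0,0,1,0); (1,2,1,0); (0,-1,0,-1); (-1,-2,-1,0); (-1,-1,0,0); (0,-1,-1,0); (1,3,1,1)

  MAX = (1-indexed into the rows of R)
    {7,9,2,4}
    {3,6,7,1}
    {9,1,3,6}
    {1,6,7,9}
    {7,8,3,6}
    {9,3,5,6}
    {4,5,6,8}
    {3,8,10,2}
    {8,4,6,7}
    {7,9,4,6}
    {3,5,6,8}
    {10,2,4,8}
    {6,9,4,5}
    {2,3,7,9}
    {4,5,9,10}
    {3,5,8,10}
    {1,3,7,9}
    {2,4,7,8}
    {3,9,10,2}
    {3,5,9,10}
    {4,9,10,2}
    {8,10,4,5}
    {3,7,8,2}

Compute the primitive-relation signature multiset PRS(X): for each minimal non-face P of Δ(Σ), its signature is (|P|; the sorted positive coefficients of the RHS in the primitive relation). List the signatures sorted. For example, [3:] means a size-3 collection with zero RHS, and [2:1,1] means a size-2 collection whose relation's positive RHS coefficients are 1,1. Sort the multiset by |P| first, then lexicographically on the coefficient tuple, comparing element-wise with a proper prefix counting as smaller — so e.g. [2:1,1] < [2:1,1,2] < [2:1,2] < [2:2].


The 13 primitive collections of Σ (r=10, n=4):

  P = {2,6}:  v_{2} + v_{6} = 0 — sig = [2:]
  P = {3,4}:  v_{3} + v_{4} = 0 — sig = [2:]
  P = {5,7}:  v_{5} + v_{7} = 0 — sig = [2:]
  P = {2,5}:  v_{2} + v_{5} = v_{10} — sig = [2:1]
  P = {6,10}:  v_{6} + v_{10} = v_{5} — sig = [2:1]
  P = {7,10}:  v_{7} + v_{10} = v_{2} — sig = [2:1]
  P = {8,9}:  v_{8} + v_{9} = v_{7} — sig = [2:1]
  P = {1,10}:  v_{1} + v_{10} = v_{3} + v_{9} — sig = [2:1,1]
  P = {1,2}:  v_{1} + v_{2} = v_{3} + v_{7} + v_{9} — sig = [2:1,1,1]
  P = {1,4}:  v_{1} + v_{4} = v_{6} + v_{7} + v_{9} — sig = [2:1,1,1]
  P = {1,5}:  v_{1} + v_{5} = v_{3} + v_{6} + v_{9} — sig = [2:1,1,1]
  P = {1,8}:  v_{1} + v_{8} = v_{3} + v_{6} + 2·v_{7} — sig = [2:1,1,2]
  P = {3,6,7,9}:  v_{3} + v_{6} + v_{7} + v_{9} = v_{1} — sig = [4:1]

Hence PRS(X_Σ) =
[[2:], [2:], [2:], [2:1], [2:1], [2:1], [2:1], [2:1,1], [2:1,1,1], [2:1,1,1], [2:1,1,1], [2:1,1,2], [4:1]]


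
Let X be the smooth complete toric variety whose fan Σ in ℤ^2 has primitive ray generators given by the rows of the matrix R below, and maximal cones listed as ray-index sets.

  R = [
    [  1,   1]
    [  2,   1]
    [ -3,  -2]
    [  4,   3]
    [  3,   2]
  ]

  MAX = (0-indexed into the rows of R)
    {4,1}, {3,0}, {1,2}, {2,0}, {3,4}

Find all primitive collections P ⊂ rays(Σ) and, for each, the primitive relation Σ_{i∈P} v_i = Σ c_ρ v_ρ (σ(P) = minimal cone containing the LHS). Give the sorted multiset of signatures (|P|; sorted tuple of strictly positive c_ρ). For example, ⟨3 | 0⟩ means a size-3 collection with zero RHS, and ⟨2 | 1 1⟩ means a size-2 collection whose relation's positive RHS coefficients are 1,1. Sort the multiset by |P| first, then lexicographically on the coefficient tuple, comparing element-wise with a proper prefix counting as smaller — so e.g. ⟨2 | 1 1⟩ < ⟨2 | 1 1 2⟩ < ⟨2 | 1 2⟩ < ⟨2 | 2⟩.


Δ(Σ) — 5 vertices, 5 min non-faces:

  {2,4}:  v_{2} + v_{4} = 0  ⟹  sig = ⟨2 | 0⟩
  {0,1}:  v_{0} + v_{1} = v_{4}  ⟹  sig = ⟨2 | 1⟩
  {0,4}:  v_{0} + v_{4} = v_{3}  ⟹  sig = ⟨2 | 1⟩
  {2,3}:  v_{2} + v_{3} = v_{0}  ⟹  sig = ⟨2 | 1⟩
  {1,3}:  v_{1} + v_{3} = 2·v_{4}  ⟹  sig = ⟨2 | 2⟩

Sorted signature multiset PRS(X):
    ⟨2 | 0⟩
    ⟨2 | 1⟩
    ⟨2 | 1⟩
    ⟨2 | 1⟩
    ⟨2 | 2⟩


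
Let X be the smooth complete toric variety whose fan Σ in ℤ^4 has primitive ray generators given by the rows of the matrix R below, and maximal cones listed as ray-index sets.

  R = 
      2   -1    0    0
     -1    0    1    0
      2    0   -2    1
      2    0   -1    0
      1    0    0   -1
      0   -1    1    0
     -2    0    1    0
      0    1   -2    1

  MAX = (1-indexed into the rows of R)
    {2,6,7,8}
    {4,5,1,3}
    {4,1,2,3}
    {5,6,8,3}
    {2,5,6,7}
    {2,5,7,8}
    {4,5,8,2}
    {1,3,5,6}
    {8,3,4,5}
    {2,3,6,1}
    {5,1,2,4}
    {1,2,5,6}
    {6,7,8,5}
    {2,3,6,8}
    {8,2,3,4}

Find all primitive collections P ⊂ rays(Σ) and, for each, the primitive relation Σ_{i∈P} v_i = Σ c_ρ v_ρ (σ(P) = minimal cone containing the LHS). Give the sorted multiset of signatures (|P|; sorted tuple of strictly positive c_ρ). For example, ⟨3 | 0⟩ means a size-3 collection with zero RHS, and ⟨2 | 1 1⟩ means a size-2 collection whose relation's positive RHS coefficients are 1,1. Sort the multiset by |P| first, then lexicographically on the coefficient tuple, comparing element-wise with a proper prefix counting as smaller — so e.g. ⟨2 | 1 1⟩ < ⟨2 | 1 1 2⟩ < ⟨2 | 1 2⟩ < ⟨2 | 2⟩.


The 7 primitive collections of Σ (r=8, n=4):

  {4,7}:  v_{4} + v_{7} = 0 ; sig = ⟨2 | 0⟩
  {1,7}:  v_{1} + v_{7} = v_{6} ; sig = ⟨2 | 1⟩
  {1,8}:  v_{1} + v_{8} = v_{3} ; sig = ⟨2 | 1⟩
  {4,6}:  v_{4} + v_{6} = v_{1} ; sig = ⟨2 | 1⟩
  {3,7}:  v_{3} + v_{7} = v_{6} + v_{8} ; sig = ⟨2 | 1 1⟩
  {2,3,5}:  v_{2} + v_{3} + v_{5} = v_{4} ; sig = ⟨3 | 1⟩
  {2,5,6,8}:  v_{2} + v_{5} + v_{6} + v_{8} = 0 ; sig = ⟨4 | 0⟩

so the primitive-relation signature multiset is
    ⟨2 | 0⟩
    ⟨2 | 1⟩
    ⟨2 | 1⟩
    ⟨2 | 1⟩
    ⟨2 | 1 1⟩
    ⟨3 | 1⟩
    ⟨4 | 0⟩


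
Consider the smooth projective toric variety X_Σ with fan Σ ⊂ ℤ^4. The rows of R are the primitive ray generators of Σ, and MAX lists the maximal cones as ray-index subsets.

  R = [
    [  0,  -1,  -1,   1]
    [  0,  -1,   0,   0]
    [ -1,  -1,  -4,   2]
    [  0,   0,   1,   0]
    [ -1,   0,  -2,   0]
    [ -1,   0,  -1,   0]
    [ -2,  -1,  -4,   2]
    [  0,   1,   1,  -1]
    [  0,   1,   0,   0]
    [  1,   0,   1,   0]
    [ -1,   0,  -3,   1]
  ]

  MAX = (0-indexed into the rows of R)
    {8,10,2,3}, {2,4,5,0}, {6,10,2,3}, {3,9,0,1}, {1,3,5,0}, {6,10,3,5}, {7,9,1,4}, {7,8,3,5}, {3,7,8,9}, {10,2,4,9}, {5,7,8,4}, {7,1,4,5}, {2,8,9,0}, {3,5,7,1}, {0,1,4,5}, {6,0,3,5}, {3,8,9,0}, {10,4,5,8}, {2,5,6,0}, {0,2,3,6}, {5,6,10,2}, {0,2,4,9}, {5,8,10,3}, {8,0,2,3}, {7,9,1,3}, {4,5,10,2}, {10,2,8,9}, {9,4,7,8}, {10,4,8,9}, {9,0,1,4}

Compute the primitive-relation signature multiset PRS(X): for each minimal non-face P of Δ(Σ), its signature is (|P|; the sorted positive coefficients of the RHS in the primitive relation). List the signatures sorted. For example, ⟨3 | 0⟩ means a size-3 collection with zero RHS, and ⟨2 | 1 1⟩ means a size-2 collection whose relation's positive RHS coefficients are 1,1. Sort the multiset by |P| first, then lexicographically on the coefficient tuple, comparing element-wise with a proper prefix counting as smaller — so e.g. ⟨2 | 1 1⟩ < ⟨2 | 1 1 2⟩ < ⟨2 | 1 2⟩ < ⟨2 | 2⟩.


Σ has 21 primitive collections:

  P = {0,7}:  v_{0} + v_{7} = 0  →  sig = ⟨2 | 0⟩
  P = {1,8}:  v_{1} + v_{8} = 0  →  sig = ⟨2 | 0⟩
  P = {5,9}:  v_{5} + v_{9} = 0  →  sig = ⟨2 | 0⟩
  P = {0,10}:  v_{0} + v_{10} = v_{2}  →  sig = ⟨2 | 1⟩
  P = {2,7}:  v_{2} + v_{7} = v_{10}  →  sig = ⟨2 | 1⟩
  P = {3,4}:  v_{3} + v_{4} = v_{5}  →  sig = ⟨2 | 1⟩
  P = {1,10}:  v_{1} + v_{10} = v_{0} + v_{4}  →  sig = ⟨2 | 1 1⟩
  P = {6,9}:  v_{6} + v_{9} = v_{2} + v_{3}  →  sig = ⟨2 | 1 1⟩
  P = {7,10}:  v_{7} + v_{10} = v_{4} + v_{8}  →  sig = ⟨2 | 1 1⟩
  P = {6,7}:  v_{6} + v_{7} = v_{3} + v_{5} + v_{10}  →  sig = ⟨2 | 1 1 1⟩
  P = {1,2}:  v_{1} + v_{2} = 2·v_{0} + v_{4}  →  sig = ⟨2 | 1 2⟩
  P = {4,6}:  v_{4} + v_{6} = v_{2} + 2·v_{5}  →  sig = ⟨2 | 1 2⟩
  P = {1,6}:  v_{1} + v_{6} = 2·v_{0} + 2·v_{5}  →  sig = ⟨2 | 2 2⟩
  P = {6,8}:  v_{6} + v_{8} = 2·v_{3} + 2·v_{10}  →  sig = ⟨2 | 2 2⟩
  P = {0,4,8}:  v_{0} + v_{4} + v_{8} = v_{10}  →  sig = ⟨3 | 1⟩
  P = {2,3,5}:  v_{2} + v_{3} + v_{5} = v_{6}  →  sig = ⟨3 | 1⟩
  P = {0,5,8}:  v_{0} + v_{5} + v_{8} = v_{3} + v_{10}  →  sig = ⟨3 | 1 1⟩
  P = {3,9,10}:  v_{3} + v_{9} + v_{10} = v_{0} + v_{8}  →  sig = ⟨3 | 1 1⟩
  P = {2,3,9}:  v_{2} + v_{3} + v_{9} = 2·v_{0} + v_{8}  →  sig = ⟨3 | 1 2⟩
  P = {2,5,8}:  v_{2} + v_{5} + v_{8} = v_{3} + 2·v_{10}  →  sig = ⟨3 | 1 2⟩
  P = {2,4,8}:  v_{2} + v_{4} + v_{8} = 2·v_{10}  →  sig = ⟨3 | 2⟩

Signatures (|P|; sorted positive RHS coefficients), sorted:
    ⟨2 | 0⟩
    ⟨2 | 0⟩
    ⟨2 | 0⟩
    ⟨2 | 1⟩
    ⟨2 | 1⟩
    ⟨2 | 1⟩
    ⟨2 | 1 1⟩
    ⟨2 | 1 1⟩
    ⟨2 | 1 1⟩
    ⟨2 | 1 1 1⟩
    ⟨2 | 1 2⟩
    ⟨2 | 1 2⟩
    ⟨2 | 2 2⟩
    ⟨2 | 2 2⟩
    ⟨3 | 1⟩
    ⟨3 | 1⟩
    ⟨3 | 1 1⟩
    ⟨3 | 1 1⟩
    ⟨3 | 1 2⟩
    ⟨3 | 1 2⟩
    ⟨3 | 2⟩


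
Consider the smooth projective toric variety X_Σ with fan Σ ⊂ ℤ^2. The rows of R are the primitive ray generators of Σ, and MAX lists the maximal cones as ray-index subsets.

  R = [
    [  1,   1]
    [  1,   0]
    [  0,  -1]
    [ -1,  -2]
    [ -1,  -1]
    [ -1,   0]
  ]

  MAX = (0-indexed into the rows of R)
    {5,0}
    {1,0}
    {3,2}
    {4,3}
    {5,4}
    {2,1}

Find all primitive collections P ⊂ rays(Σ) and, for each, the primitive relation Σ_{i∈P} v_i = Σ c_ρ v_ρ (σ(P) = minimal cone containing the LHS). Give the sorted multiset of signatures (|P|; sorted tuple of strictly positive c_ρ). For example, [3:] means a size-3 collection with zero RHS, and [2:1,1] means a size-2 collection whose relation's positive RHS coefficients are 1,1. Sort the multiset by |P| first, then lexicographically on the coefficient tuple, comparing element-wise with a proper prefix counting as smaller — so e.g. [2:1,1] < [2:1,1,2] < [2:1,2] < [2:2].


The 9 primitive collections of Σ (r=6, n=2):

  P = {0,4}:  v_{0} + v_{4} = 0  ⇒ sig = [2:]
  P = {1,5}:  v_{1} + v_{5} = 0  ⇒ sig = [2:]
  P = {0,2}:  v_{0} + v_{2} = v_{1}  ⇒ sig = [2:1]
  P = {0,3}:  v_{0} + v_{3} = v_{2}  ⇒ sig = [2:1]
  P = {1,4}:  v_{1} + v_{4} = v_{2}  ⇒ sig = [2:1]
  P = {2,4}:  v_{2} + v_{4} = v_{3}  ⇒ sig = [2:1]
  P = {2,5}:  v_{2} + v_{5} = v_{4}  ⇒ sig = [2:1]
  P = {1,3}:  v_{1} + v_{3} = 2·v_{2}  ⇒ sig = [2:2]
  P = {3,5}:  v_{3} + v_{5} = 2·v_{4}  ⇒ sig = [2:2]

Signatures (|P|; sorted positive RHS coefficients), sorted:
{ [2:] ×2,  [2:1] ×5,  [2:2] ×2 }


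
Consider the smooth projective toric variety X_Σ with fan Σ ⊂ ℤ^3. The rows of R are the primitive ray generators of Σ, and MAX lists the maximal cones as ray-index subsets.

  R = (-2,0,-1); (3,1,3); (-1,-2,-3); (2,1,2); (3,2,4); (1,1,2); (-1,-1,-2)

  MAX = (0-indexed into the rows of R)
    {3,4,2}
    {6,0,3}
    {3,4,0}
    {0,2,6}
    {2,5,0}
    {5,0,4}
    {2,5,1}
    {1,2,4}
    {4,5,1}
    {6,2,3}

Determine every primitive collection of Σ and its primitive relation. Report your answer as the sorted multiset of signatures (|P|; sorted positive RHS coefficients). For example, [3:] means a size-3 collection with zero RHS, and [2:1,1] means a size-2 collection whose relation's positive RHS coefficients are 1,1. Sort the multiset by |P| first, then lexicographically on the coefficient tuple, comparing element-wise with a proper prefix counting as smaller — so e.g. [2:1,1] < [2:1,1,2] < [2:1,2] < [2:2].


|primitive collections| = 9. Relations:

  {5,6}:  v_{5} + v_{6} = 0  so sig = [2:]
  {0,1}:  v_{0} + v_{1} = v_{5}  so sig = [2:1]
  {3,5}:  v_{3} + v_{5} = v_{4}  so sig = [2:1]
  {4,6}:  v_{4} + v_{6} = v_{3}  so sig = [2:1]
  {1,6}:  v_{1} + v_{6} = v_{2} + v_{4}  so sig = [2:1,1]
  {1,3}:  v_{1} + v_{3} = v_{2} + 2·v_{4}  so sig = [2:1,2]
  {0,2,4}:  v_{0} + v_{2} + v_{4} = 0  so sig = [3:]
  {0,2,3}:  v_{0} + v_{2} + v_{3} = v_{6}  so sig = [3:1]
  {2,4,5}:  v_{2} + v_{4} + v_{5} = v_{1}  so sig = [3:1]

so the primitive-relation signature multiset is
    [2:]
    [2:1]
    [2:1]
    [2:1]
    [2:1,1]
    [2:1,2]
    [3:]
    [3:1]
    [3:1]


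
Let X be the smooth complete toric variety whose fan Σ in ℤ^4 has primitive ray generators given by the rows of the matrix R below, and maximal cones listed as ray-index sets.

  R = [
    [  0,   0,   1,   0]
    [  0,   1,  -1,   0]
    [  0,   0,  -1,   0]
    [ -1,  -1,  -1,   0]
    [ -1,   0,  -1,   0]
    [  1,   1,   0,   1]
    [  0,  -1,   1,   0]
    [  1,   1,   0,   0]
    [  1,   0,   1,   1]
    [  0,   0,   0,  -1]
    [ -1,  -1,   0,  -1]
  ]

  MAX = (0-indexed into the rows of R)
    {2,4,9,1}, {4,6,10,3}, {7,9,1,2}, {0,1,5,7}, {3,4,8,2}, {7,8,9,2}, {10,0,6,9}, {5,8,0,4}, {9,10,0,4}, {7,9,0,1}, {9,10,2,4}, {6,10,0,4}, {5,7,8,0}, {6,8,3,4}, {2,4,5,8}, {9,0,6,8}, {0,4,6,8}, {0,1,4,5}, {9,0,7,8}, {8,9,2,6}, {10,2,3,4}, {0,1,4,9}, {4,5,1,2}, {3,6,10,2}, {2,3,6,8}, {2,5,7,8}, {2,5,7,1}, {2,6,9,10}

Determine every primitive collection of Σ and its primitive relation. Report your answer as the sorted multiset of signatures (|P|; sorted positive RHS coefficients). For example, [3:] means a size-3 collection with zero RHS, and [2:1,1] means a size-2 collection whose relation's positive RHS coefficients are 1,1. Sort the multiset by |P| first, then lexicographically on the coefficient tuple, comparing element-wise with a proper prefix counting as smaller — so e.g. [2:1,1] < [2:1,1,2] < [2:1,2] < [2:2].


Σ has 19 primitive collections:

  P = {0,2}:  v_{0} + v_{2} = 0  →  sig = [2:]
  P = {1,6}:  v_{1} + v_{6} = 0  →  sig = [2:]
  P = {5,10}:  v_{5} + v_{10} = 0  →  sig = [2:]
  P = {1,8}:  v_{1} + v_{8} = v_{5}  →  sig = [2:1]
  P = {3,7}:  v_{3} + v_{7} = v_{2}  →  sig = [2:1]
  P = {4,7}:  v_{4} + v_{7} = v_{1}  →  sig = [2:1]
  P = {5,6}:  v_{5} + v_{6} = v_{8}  →  sig = [2:1]
  P = {5,9}:  v_{5} + v_{9} = v_{7}  →  sig = [2:1]
  P = {7,10}:  v_{7} + v_{10} = v_{9}  →  sig = [2:1]
  P = {8,10}:  v_{8} + v_{10} = v_{6}  →  sig = [2:1]
  P = {0,3}:  v_{0} + v_{3} = v_{4} + v_{6}  →  sig = [2:1,1]
  P = {1,3}:  v_{1} + v_{3} = v_{2} + v_{4}  →  sig = [2:1,1]
  P = {1,10}:  v_{1} + v_{10} = v_{4} + v_{9}  →  sig = [2:1,1]
  P = {3,9}:  v_{3} + v_{9} = v_{2} + v_{10}  →  sig = [2:1,1]
  P = {6,7}:  v_{6} + v_{7} = v_{8} + v_{9}  →  sig = [2:1,1]
  P = {3,5}:  v_{3} + v_{5} = v_{2} + v_{4} + v_{8}  →  sig = [2:1,1,1]
  P = {4,8,9}:  v_{4} + v_{8} + v_{9} = 0  →  sig = [3:]
  P = {2,4,6}:  v_{2} + v_{4} + v_{6} = v_{3}  →  sig = [3:1]
  P = {4,6,9}:  v_{4} + v_{6} + v_{9} = v_{10}  →  sig = [3:1]

so the primitive-relation signature multiset is
{ [2:] ×3,  [2:1] ×7,  [2:1,1] ×5,  [2:1,1,1],  [3:],  [3:1] ×2 }


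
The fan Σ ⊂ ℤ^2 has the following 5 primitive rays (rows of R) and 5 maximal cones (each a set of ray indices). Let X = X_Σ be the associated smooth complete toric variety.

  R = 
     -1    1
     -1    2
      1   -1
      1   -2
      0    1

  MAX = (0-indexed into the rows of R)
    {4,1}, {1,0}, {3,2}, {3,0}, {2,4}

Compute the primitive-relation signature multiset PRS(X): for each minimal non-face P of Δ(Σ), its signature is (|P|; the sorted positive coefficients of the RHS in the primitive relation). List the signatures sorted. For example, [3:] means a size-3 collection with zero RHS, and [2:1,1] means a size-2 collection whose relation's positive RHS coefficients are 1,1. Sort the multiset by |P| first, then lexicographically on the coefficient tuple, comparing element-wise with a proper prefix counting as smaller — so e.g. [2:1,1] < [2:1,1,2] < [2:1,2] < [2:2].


Σ has 5 primitive collections:

  P = {0,2}:  v_{0} + v_{2} = 0 — sig = [2:]
  P = {1,3}:  v_{1} + v_{3} = 0 — sig = [2:]
  P = {0,4}:  v_{0} + v_{4} = v_{1} — sig = [2:1]
  P = {1,2}:  v_{1} + v_{2} = v_{4} — sig = [2:1]
  P = {3,4}:  v_{3} + v_{4} = v_{2} — sig = [2:1]

Hence PRS(X_Σ) =
    |P|=2: 5 collections, coeffs (), (), (1), (1), (1)


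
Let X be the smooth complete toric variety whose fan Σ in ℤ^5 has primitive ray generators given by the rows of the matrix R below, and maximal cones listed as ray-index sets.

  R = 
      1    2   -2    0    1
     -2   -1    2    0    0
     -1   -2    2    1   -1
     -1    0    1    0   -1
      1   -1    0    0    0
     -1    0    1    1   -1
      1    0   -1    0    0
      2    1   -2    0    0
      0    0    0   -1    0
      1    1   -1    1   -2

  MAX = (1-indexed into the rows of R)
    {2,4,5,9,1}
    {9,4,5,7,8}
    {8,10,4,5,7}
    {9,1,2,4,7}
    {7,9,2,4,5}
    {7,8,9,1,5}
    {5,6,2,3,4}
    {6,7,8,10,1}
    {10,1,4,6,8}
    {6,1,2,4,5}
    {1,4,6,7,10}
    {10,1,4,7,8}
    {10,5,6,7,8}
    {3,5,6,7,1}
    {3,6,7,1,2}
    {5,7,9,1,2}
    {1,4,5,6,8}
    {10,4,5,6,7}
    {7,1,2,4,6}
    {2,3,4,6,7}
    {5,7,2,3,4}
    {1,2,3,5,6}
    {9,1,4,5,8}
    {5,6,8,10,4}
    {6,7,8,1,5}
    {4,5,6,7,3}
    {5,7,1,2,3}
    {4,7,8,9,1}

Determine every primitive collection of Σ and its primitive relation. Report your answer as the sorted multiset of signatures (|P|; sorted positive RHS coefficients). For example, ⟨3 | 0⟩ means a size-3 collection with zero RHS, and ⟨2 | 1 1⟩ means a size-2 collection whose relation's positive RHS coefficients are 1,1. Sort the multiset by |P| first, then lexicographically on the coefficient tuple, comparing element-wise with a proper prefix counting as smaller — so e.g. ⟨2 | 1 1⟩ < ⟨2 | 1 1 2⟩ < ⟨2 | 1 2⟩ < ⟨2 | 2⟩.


Minimal non-faces — 12 found among 10 rays, 28 max cones:

  P={2,8}:  v_{2} + v_{8} = 0  ⟹  sig = ⟨2 | 0⟩
  P={6,9}:  v_{6} + v_{9} = v_{4}  ⟹  sig = ⟨2 | 1⟩
  P={2,10}:  v_{2} + v_{10} = v_{4} + v_{6} + v_{7}  ⟹  sig = ⟨2 | 1 1 1⟩
  P={3,8}:  v_{3} + v_{8} = v_{5} + v_{6} + v_{7}  ⟹  sig = ⟨2 | 1 1 1⟩
  P={3,9}:  v_{3} + v_{9} = v_{2} + v_{4} + v_{5} + v_{7}  ⟹  sig = ⟨2 | 1 1 1 1⟩
  P={9,10}:  v_{9} + v_{10} = 2·v_{4} + v_{7} + v_{8}  ⟹  sig = ⟨2 | 1 1 2⟩
  P={3,10}:  v_{3} + v_{10} = v_{4} + v_{5} + 2·v_{6} + 2·v_{7}  ⟹  sig = ⟨2 | 1 1 2 2⟩
  P={1,3,4}:  v_{1} + v_{3} + v_{4} = v_{6}  ⟹  sig = ⟨3 | 1⟩
  P={1,5,10}:  v_{1} + v_{5} + v_{10} = v_{6} + 2·v_{8}  ⟹  sig = ⟨3 | 1 2⟩
  P={1,4,5,7}:  v_{1} + v_{4} + v_{5} + v_{7} = v_{8}  ⟹  sig = ⟨4 | 1⟩
  P={2,5,6,7}:  v_{2} + v_{5} + v_{6} + v_{7} = v_{3}  ⟹  sig = ⟨4 | 1⟩
  P={4,6,7,8}:  v_{4} + v_{6} + v_{7} + v_{8} = v_{10}  ⟹  sig = ⟨4 | 1⟩

Hence PRS(X_Σ) =
    ⟨2 | 0⟩
    ⟨2 | 1⟩
    ⟨2 | 1 1 1⟩
    ⟨2 | 1 1 1⟩
    ⟨2 | 1 1 1 1⟩
    ⟨2 | 1 1 2⟩
    ⟨2 | 1 1 2 2⟩
    ⟨3 | 1⟩
    ⟨3 | 1 2⟩
    ⟨4 | 1⟩
    ⟨4 | 1⟩
    ⟨4 | 1⟩


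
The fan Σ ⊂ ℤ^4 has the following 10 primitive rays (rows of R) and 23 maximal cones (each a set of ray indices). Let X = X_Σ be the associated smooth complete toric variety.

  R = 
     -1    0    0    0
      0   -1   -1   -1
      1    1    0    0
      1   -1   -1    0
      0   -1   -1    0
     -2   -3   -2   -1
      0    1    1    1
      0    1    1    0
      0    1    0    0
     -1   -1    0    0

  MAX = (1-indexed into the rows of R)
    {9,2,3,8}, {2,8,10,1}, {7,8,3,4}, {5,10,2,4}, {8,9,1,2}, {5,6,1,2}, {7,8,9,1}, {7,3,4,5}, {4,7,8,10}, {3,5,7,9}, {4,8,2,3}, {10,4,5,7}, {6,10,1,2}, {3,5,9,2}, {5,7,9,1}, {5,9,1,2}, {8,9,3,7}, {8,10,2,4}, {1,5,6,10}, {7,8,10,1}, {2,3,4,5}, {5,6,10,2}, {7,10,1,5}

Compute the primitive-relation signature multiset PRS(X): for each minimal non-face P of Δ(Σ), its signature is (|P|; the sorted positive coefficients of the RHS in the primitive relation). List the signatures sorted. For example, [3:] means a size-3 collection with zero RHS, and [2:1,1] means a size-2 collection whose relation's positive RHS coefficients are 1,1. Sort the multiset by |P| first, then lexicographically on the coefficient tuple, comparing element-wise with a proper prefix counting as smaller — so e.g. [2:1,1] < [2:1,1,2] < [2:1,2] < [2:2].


Δ(Σ) — 10 vertices, 13 min non-faces:

  • {2,7}:  v_{2} + v_{7} = 0  ⟹  sig = [2:]
  • {3,10}:  v_{3} + v_{10} = 0  ⟹  sig = [2:]
  • {5,8}:  v_{5} + v_{8} = 0  ⟹  sig = [2:]
  • {1,3}:  v_{1} + v_{3} = v_{9}  ⟹  sig = [2:1]
  • {1,4}:  v_{1} + v_{4} = v_{5}  ⟹  sig = [2:1]
  • {9,10}:  v_{9} + v_{10} = v_{1}  ⟹  sig = [2:1]
  • {4,9}:  v_{4} + v_{9} = v_{3} + v_{5}  ⟹  sig = [2:1,1]
  • {3,6}:  v_{3} + v_{6} = v_{1} + v_{2} + v_{5}  ⟹  sig = [2:1,1,1]
  • {6,7}:  v_{6} + v_{7} = v_{1} + v_{5} + v_{10}  ⟹  sig = [2:1,1,1]
  • {6,8}:  v_{6} + v_{8} = v_{1} + v_{2} + v_{10}  ⟹  sig = [2:1,1,1]
  • {4,6}:  v_{4} + v_{6} = v_{2} + 2·v_{5} + v_{10}  ⟹  sig = [2:1,1,2]
  • {6,9}:  v_{6} + v_{9} = 2·v_{1} + v_{2} + v_{5}  ⟹  sig = [2:1,1,2]
  • {1,2,5,10}:  v_{1} + v_{2} + v_{5} + v_{10} = v_{6}  ⟹  sig = [4:1]

Hence PRS(X_Σ) =
    [2:]
    [2:]
    [2:]
    [2:1]
    [2:1]
    [2:1]
    [2:1,1]
    [2:1,1,1]
    [2:1,1,1]
    [2:1,1,1]
    [2:1,1,2]
    [2:1,1,2]
    [4:1]


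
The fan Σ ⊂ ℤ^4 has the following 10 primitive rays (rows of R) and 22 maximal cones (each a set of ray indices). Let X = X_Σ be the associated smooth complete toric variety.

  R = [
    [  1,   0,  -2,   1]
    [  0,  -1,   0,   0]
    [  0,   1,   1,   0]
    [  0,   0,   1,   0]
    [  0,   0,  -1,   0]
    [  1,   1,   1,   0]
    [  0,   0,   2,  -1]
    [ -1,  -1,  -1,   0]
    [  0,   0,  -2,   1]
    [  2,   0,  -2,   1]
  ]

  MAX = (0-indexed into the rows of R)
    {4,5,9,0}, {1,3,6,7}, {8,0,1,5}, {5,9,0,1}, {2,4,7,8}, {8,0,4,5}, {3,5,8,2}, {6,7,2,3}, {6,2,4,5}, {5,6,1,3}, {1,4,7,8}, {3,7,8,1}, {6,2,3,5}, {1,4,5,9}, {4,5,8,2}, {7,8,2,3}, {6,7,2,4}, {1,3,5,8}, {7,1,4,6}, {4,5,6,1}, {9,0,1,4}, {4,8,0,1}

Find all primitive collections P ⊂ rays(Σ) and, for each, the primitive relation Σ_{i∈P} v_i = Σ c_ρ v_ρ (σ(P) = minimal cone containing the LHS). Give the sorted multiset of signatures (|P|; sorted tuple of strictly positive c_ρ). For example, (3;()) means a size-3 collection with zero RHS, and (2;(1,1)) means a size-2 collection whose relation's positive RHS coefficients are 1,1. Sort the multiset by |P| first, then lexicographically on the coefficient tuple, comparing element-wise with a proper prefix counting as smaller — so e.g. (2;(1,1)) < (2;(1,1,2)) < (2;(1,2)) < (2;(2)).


Primitive collections (15):

  P = {3,4}:  v_{3} + v_{4} = 0  ⇒ sig = (2;())
  P = {5,7}:  v_{5} + v_{7} = 0  ⇒ sig = (2;())
  P = {6,8}:  v_{6} + v_{8} = 0  ⇒ sig = (2;())
  P = {1,2}:  v_{1} + v_{2} = v_{3}  ⇒ sig = (2;(1))
  P = {0,2}:  v_{0} + v_{2} = v_{5} + v_{8}  ⇒ sig = (2;(1,1))
  P = {2,9}:  v_{2} + v_{9} = v_{0} + v_{5}  ⇒ sig = (2;(1,1))
  P = {0,3}:  v_{0} + v_{3} = v_{1} + v_{5} + v_{8}  ⇒ sig = (2;(1,1,1))
  P = {0,6}:  v_{0} + v_{6} = v_{1} + v_{4} + v_{5}  ⇒ sig = (2;(1,1,1))
  P = {0,7}:  v_{0} + v_{7} = v_{1} + v_{4} + v_{8}  ⇒ sig = (2;(1,1,1))
  P = {3,9}:  v_{3} + v_{9} = v_{0} + v_{1} + v_{5}  ⇒ sig = (2;(1,1,1))
  P = {7,9}:  v_{7} + v_{9} = v_{0} + v_{1} + v_{4}  ⇒ sig = (2;(1,1,1))
  P = {8,9}:  v_{8} + v_{9} = 2·v_{0}  ⇒ sig = (2;(2))
  P = {6,9}:  v_{6} + v_{9} = 2·v_{1} + 2·v_{4} + 2·v_{5}  ⇒ sig = (2;(2,2,2))
  P = {0,1,4,5}:  v_{0} + v_{1} + v_{4} + v_{5} = v_{9}  ⇒ sig = (4;(1))
  P = {1,4,5,8}:  v_{1} + v_{4} + v_{5} + v_{8} = v_{0}  ⇒ sig = (4;(1))

Hence PRS(X_Σ) =
[(2;()), (2;()), (2;()), (2;(1)), (2;(1,1)), (2;(1,1)), (2;(1,1,1)), (2;(1,1,1)), (2;(1,1,1)), (2;(1,1,1)), (2;(1,1,1)), (2;(2)), (2;(2,2,2)), (4;(1)), (4;(1))]
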